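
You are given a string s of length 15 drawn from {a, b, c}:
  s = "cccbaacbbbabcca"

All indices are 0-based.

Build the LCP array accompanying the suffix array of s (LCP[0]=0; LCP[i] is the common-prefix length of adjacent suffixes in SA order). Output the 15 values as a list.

[0, 1, 1, 1, 0, 2, 1, 2, 1, 0, 1, 2, 1, 2, 2]

rank | idx | suffix
   0 |  14 | a
   1 |   4 | aacbbbabcca
   2 |  10 | abcca
   3 |   5 | acbbbabcca
   4 |   3 | baacbbbabcca
   5 |   9 | babcca
   6 |   8 | bbabcca
   7 |   7 | bbbabcca
   8 |  11 | bcca
   9 |  13 | ca
  10 |   2 | cbaacbbbabcca
  11 |   6 | cbbbabcca
  12 |  12 | cca
  13 |   1 | ccbaacbbbabcca
  14 |   0 | cccbaacbbbabcca

SA = [14, 4, 10, 5, 3, 9, 8, 7, 11, 13, 2, 6, 12, 1, 0]
[i] adj suffixes → lcp
  [1] 14/4 → 1 ('a')
  [2] 4/10 → 1 ('a')
  [3] 10/5 → 1 ('a')
  [4] 5/3 → 0 ('')
  [5] 3/9 → 2 ('ba')
  [6] 9/8 → 1 ('b')
  [7] 8/7 → 2 ('bb')
  [8] 7/11 → 1 ('b')
  [9] 11/13 → 0 ('')
  [10] 13/2 → 1 ('c')
  [11] 2/6 → 2 ('cb')
  [12] 6/12 → 1 ('c')
  [13] 12/1 → 2 ('cc')
  [14] 1/0 → 2 ('cc')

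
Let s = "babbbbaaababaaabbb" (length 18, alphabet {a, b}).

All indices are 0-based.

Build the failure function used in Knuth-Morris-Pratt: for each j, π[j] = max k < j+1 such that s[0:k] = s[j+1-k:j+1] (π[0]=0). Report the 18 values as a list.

π[0] = 0
j=1 s[j]='a': π[1]=0 (border '')
j=2 s[j]='b': π[2]=1 (border 'b')
j=3 s[j]='b': k: 1→0; π[3]=1 (border 'b')
j=4 s[j]='b': k: 1→0; π[4]=1 (border 'b')
j=5 s[j]='b': k: 1→0; π[5]=1 (border 'b')
j=6 s[j]='a': π[6]=2 (border 'ba')
j=7 s[j]='a': k: 2→0; π[7]=0 (border '')
j=8 s[j]='a': π[8]=0 (border '')
j=9 s[j]='b': π[9]=1 (border 'b')
j=10 s[j]='a': π[10]=2 (border 'ba')
j=11 s[j]='b': π[11]=3 (border 'bab')
j=12 s[j]='a': k: 3→1; π[12]=2 (border 'ba')
j=13 s[j]='a': k: 2→0; π[13]=0 (border '')
j=14 s[j]='a': π[14]=0 (border '')
j=15 s[j]='b': π[15]=1 (border 'b')
j=16 s[j]='b': k: 1→0; π[16]=1 (border 'b')
j=17 s[j]='b': k: 1→0; π[17]=1 (border 'b')

[0, 0, 1, 1, 1, 1, 2, 0, 0, 1, 2, 3, 2, 0, 0, 1, 1, 1]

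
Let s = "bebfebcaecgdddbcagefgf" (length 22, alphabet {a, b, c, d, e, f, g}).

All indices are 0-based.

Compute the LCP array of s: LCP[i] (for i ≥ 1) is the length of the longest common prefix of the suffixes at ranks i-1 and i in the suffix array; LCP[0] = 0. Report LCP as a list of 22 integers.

[0, 1, 0, 3, 1, 1, 0, 2, 1, 0, 1, 2, 0, 2, 1, 1, 0, 1, 1, 0, 1, 1]

rank→(start, suffix):
  0 → (7, 'aecgdddbcagefgf')
  1 → (16, 'agefgf')
  2 → (5, 'bcaecgdddbcagefgf')
  3 → (14, 'bcagefgf')
  4 → (0, 'bebfebcaecgdddbcagefgf')
  5 → (2, 'bfebcaecgdddbcagefgf')
  6 → (6, 'caecgdddbcagefgf')
  7 → (15, 'cagefgf')
  8 → (9, 'cgdddbcagefgf')
  9 → (13, 'dbcagefgf')
  10 → (12, 'ddbcagefgf')
  11 → (11, 'dddbcagefgf')
  12 → (4, 'ebcaecgdddbcagefgf')
  13 → (1, 'ebfebcaecgdddbcagefgf')
  14 → (8, 'ecgdddbcagefgf')
  15 → (18, 'efgf')
  16 → (21, 'f')
  17 → (3, 'febcaecgdddbcagefgf')
  18 → (19, 'fgf')
  19 → (10, 'gdddbcagefgf')
  20 → (17, 'gefgf')
  21 → (20, 'gf')

SA = [7, 16, 5, 14, 0, 2, 6, 15, 9, 13, 12, 11, 4, 1, 8, 18, 21, 3, 19, 10, 17, 20]
rank  pair      lcp
   1  s[7:],s[16:]  1  'a'
   2  s[16:],s[5:]  0  ''
   3  s[5:],s[14:]  3  'bca'
   4  s[14:],s[0:]  1  'b'
   5  s[0:],s[2:]  1  'b'
   6  s[2:],s[6:]  0  ''
   7  s[6:],s[15:]  2  'ca'
   8  s[15:],s[9:]  1  'c'
   9  s[9:],s[13:]  0  ''
  10  s[13:],s[12:]  1  'd'
  11  s[12:],s[11:]  2  'dd'
  12  s[11:],s[4:]  0  ''
  13  s[4:],s[1:]  2  'eb'
  14  s[1:],s[8:]  1  'e'
  15  s[8:],s[18:]  1  'e'
  16  s[18:],s[21:]  0  ''
  17  s[21:],s[3:]  1  'f'
  18  s[3:],s[19:]  1  'f'
  19  s[19:],s[10:]  0  ''
  20  s[10:],s[17:]  1  'g'
  21  s[17:],s[20:]  1  'g'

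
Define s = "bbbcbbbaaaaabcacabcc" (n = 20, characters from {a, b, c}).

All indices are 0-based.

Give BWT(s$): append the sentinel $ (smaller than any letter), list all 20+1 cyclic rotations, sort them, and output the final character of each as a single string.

rank  rotation               last
    0  $bbbcbbbaaaaabcacabcc  c
    1  aaaaabcacabcc$bbbcbbb  b
    2  aaaabcacabcc$bbbcbbba  a
    3  aaabcacabcc$bbbcbbbaa  a
    4  aabcacabcc$bbbcbbbaaa  a
    5  abcacabcc$bbbcbbbaaaa  a
    6  abcc$bbbcbbbaaaaabcac  c
    7  acabcc$bbbcbbbaaaaabc  c
    8  baaaaabcacabcc$bbbcbb  b
    9  bbaaaaabcacabcc$bbbcb  b
   10  bbbaaaaabcacabcc$bbbc  c
   11  bbbcbbbaaaaabcacabcc$  $
   12  bbcbbbaaaaabcacabcc$b  b
   13  bcacabcc$bbbcbbbaaaaa  a
   14  bcbbbaaaaabcacabcc$bb  b
   15  bcc$bbbcbbbaaaaabcaca  a
   16  c$bbbcbbbaaaaabcacabc  c
   17  cabcc$bbbcbbbaaaaabca  a
   18  cacabcc$bbbcbbbaaaaab  b
   19  cbbbaaaaabcacabcc$bbb  b
   20  cc$bbbcbbbaaaaabcacab  b

cbaaaaccbbc$babacabbb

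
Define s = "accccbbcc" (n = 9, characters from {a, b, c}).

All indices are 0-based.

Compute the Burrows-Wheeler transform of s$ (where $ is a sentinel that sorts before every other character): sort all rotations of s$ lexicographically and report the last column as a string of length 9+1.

rank  rotation    last
    0  $accccbbcc  c
    1  accccbbcc$  $
    2  bbcc$acccc  c
    3  bcc$accccb  b
    4  c$accccbbc  c
    5  cbbcc$accc  c
    6  cc$accccbb  b
    7  ccbbcc$acc  c
    8  cccbbcc$ac  c
    9  ccccbbcc$a  a

c$cbccbcca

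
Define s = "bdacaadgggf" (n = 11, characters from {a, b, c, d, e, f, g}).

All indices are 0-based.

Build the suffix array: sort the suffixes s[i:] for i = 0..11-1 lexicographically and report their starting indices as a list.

sorted suffixes:
  #0 SA[0]=4  'aadgggf'
  #1 SA[1]=2  'acaadgggf'
  #2 SA[2]=5  'adgggf'
  #3 SA[3]=0  'bdacaadgggf'
  #4 SA[4]=3  'caadgggf'
  #5 SA[5]=1  'dacaadgggf'
  #6 SA[6]=6  'dgggf'
  #7 SA[7]=10  'f'
  #8 SA[8]=9  'gf'
  #9 SA[9]=8  'ggf'
  #10 SA[10]=7  'gggf'

[4, 2, 5, 0, 3, 1, 6, 10, 9, 8, 7]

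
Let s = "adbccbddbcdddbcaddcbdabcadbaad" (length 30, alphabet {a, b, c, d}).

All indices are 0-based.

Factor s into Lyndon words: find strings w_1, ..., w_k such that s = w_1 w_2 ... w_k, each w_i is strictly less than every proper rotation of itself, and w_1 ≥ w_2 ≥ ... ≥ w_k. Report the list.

emit factor 1: 'adbccbddbcdddbcaddcbd' (i=0, period=21)
emit factor 2: 'abcadb' (i=21, period=6)
emit factor 3: 'aad' (i=27, period=3)

["adbccbddbcdddbcaddcbd", "abcadb", "aad"]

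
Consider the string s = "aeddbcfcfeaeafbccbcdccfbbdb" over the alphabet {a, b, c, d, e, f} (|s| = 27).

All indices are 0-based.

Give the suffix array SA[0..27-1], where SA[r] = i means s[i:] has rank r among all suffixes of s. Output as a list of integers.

rank | idx | suffix
   0 |  10 | aeafbccbcdccfbbdb
   1 |   0 | aeddbcfcfeaeafbccbcdccfbbdb
   2 |  12 | afbccbcdccfbbdb
   3 |  26 | b
   4 |  23 | bbdb
   5 |  14 | bccbcdccfbbdb
   6 |  17 | bcdccfbbdb
   7 |   4 | bcfcfeaeafbccbcdccfbbdb
   8 |  24 | bdb
   9 |  16 | cbcdccfbbdb
  10 |  15 | ccbcdccfbbdb
  11 |  20 | ccfbbdb
  12 |  18 | cdccfbbdb
  13 |  21 | cfbbdb
  14 |   5 | cfcfeaeafbccbcdccfbbdb
  15 |   7 | cfeaeafbccbcdccfbbdb
  16 |  25 | db
  17 |   3 | dbcfcfeaeafbccbcdccfbbdb
  18 |  19 | dccfbbdb
  19 |   2 | ddbcfcfeaeafbccbcdccfbbdb
  20 |   9 | eaeafbccbcdccfbbdb
  21 |  11 | eafbccbcdccfbbdb
  22 |   1 | eddbcfcfeaeafbccbcdccfbbdb
  23 |  22 | fbbdb
  24 |  13 | fbccbcdccfbbdb
  25 |   6 | fcfeaeafbccbcdccfbbdb
  26 |   8 | feaeafbccbcdccfbbdb

[10, 0, 12, 26, 23, 14, 17, 4, 24, 16, 15, 20, 18, 21, 5, 7, 25, 3, 19, 2, 9, 11, 1, 22, 13, 6, 8]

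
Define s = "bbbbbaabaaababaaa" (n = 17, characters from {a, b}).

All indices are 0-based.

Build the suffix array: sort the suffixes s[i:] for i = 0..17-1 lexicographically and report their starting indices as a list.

[16, 15, 14, 8, 5, 9, 12, 6, 10, 13, 7, 4, 11, 3, 2, 1, 0]

sorted suffixes:
  #0 SA[0]=16  'a'
  #1 SA[1]=15  'aa'
  #2 SA[2]=14  'aaa'
  #3 SA[3]=8  'aaababaaa'
  #4 SA[4]=5  'aabaaababaaa'
  #5 SA[5]=9  'aababaaa'
  #6 SA[6]=12  'abaaa'
  #7 SA[7]=6  'abaaababaaa'
  #8 SA[8]=10  'ababaaa'
  #9 SA[9]=13  'baaa'
  #10 SA[10]=7  'baaababaaa'
  #11 SA[11]=4  'baabaaababaaa'
  #12 SA[12]=11  'babaaa'
  #13 SA[13]=3  'bbaabaaababaaa'
  #14 SA[14]=2  'bbbaabaaababaaa'
  #15 SA[15]=1  'bbbbaabaaababaaa'
  #16 SA[16]=0  'bbbbbaabaaababaaa'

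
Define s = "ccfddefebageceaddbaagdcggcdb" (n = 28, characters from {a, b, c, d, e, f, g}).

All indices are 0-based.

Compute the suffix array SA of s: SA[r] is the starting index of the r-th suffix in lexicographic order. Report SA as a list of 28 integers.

[18, 14, 19, 9, 27, 17, 8, 0, 25, 12, 1, 22, 26, 16, 21, 15, 3, 4, 13, 7, 11, 5, 2, 6, 24, 20, 10, 23]

rank→(start, suffix):
  0 → (18, 'aagdcggcdb')
  1 → (14, 'addbaagdcggcdb')
  2 → (19, 'agdcggcdb')
  3 → (9, 'ageceaddbaagdcggcdb')
  4 → (27, 'b')
  5 → (17, 'baagdcggcdb')
  6 → (8, 'bageceaddbaagdcggcdb')
  7 → (0, 'ccfddefebageceaddbaagdcggcdb')
  8 → (25, 'cdb')
  9 → (12, 'ceaddbaagdcggcdb')
  10 → (1, 'cfddefebageceaddbaagdcggcdb')
  11 → (22, 'cggcdb')
  12 → (26, 'db')
  13 → (16, 'dbaagdcggcdb')
  14 → (21, 'dcggcdb')
  15 → (15, 'ddbaagdcggcdb')
  16 → (3, 'ddefebageceaddbaagdcggcdb')
  17 → (4, 'defebageceaddbaagdcggcdb')
  18 → (13, 'eaddbaagdcggcdb')
  19 → (7, 'ebageceaddbaagdcggcdb')
  20 → (11, 'eceaddbaagdcggcdb')
  21 → (5, 'efebageceaddbaagdcggcdb')
  22 → (2, 'fddefebageceaddbaagdcggcdb')
  23 → (6, 'febageceaddbaagdcggcdb')
  24 → (24, 'gcdb')
  25 → (20, 'gdcggcdb')
  26 → (10, 'geceaddbaagdcggcdb')
  27 → (23, 'ggcdb')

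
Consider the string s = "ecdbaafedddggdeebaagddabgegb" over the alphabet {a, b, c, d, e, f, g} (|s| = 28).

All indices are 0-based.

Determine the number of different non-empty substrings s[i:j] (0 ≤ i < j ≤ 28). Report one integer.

rank | idx | suffix
   0 |   4 | aafedddggdeebaagddabgegb
   1 |  17 | aagddabgegb
   2 |  22 | abgegb
   3 |   5 | afedddggdeebaagddabgegb
   4 |  18 | agddabgegb
   5 |  27 | b
   6 |   3 | baafedddggdeebaagddabgegb
   7 |  16 | baagddabgegb
   8 |  23 | bgegb
   9 |   1 | cdbaafedddggdeebaagddabgegb
  10 |  21 | dabgegb
  11 |   2 | dbaafedddggdeebaagddabgegb
  12 |  20 | ddabgegb
  13 |   8 | dddggdeebaagddabgegb
  14 |   9 | ddggdeebaagddabgegb
  15 |  13 | deebaagddabgegb
  16 |  10 | dggdeebaagddabgegb
  17 |  15 | ebaagddabgegb
  18 |   0 | ecdbaafedddggdeebaagddabgegb
  19 |   7 | edddggdeebaagddabgegb
  20 |  14 | eebaagddabgegb
  21 |  25 | egb
  22 |   6 | fedddggdeebaagddabgegb
  23 |  26 | gb
  24 |  19 | gddabgegb
  25 |  12 | gdeebaagddabgegb
  26 |  24 | gegb
  27 |  11 | ggdeebaagddabgegb

SA = [4, 17, 22, 5, 18, 27, 3, 16, 23, 1, 21, 2, 20, 8, 9, 13, 10, 15, 0, 7, 14, 25, 6, 26, 19, 12, 24, 11]
[i] adj suffixes → lcp
  [1] 4/17 → 2 ('aa')
  [2] 17/22 → 1 ('a')
  [3] 22/5 → 1 ('a')
  [4] 5/18 → 1 ('a')
  [5] 18/27 → 0 ('')
  [6] 27/3 → 1 ('b')
  [7] 3/16 → 3 ('baa')
  [8] 16/23 → 1 ('b')
  [9] 23/1 → 0 ('')
  [10] 1/21 → 0 ('')
  [11] 21/2 → 1 ('d')
  [12] 2/20 → 1 ('d')
  [13] 20/8 → 2 ('dd')
  [14] 8/9 → 2 ('dd')
  [15] 9/13 → 1 ('d')
  [16] 13/10 → 1 ('d')
  [17] 10/15 → 0 ('')
  [18] 15/0 → 1 ('e')
  [19] 0/7 → 1 ('e')
  [20] 7/14 → 1 ('e')
  [21] 14/25 → 1 ('e')
  [22] 25/6 → 0 ('')
  [23] 6/26 → 0 ('')
  [24] 26/19 → 1 ('g')
  [25] 19/12 → 2 ('gd')
  [26] 12/24 → 1 ('g')
  [27] 24/11 → 1 ('g')

n(n+1)/2 = 28·29/2 = 406
Σ LCP = 0 + 2 + 1 + 1 + 1 + 0 + 1 + 3 + 1 + 0 + 0 + 1 + 1 + 2 + 2 + 1 + 1 + 0 + 1 + 1 + 1 + 1 + 0 + 0 + 1 + 2 + 1 + 1 = 27
distinct = 406 − 27 = 379

379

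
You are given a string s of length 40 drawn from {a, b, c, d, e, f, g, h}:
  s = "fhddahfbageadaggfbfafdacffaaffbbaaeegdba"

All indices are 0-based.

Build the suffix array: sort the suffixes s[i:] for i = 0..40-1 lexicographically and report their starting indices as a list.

[39, 32, 26, 22, 11, 33, 19, 27, 8, 13, 4, 38, 31, 7, 30, 17, 23, 21, 12, 3, 37, 2, 10, 34, 35, 25, 18, 6, 29, 16, 20, 24, 28, 0, 36, 9, 15, 14, 1, 5]

rank | idx | suffix
   0 |  39 | a
   1 |  32 | aaeegdba
   2 |  26 | aaffbbaaeegdba
   3 |  22 | acffaaffbbaaeegdba
   4 |  11 | adaggfbfafdacffaaffbbaaeegdba
   5 |  33 | aeegdba
   6 |  19 | afdacffaaffbbaaeegdba
   7 |  27 | affbbaaeegdba
   8 |   8 | ageadaggfbfafdacffaaffbbaaeegdba
   9 |  13 | aggfbfafdacffaaffbbaaeegdba
  10 |   4 | ahfbageadaggfbfafdacffaaffbbaaeegdba
  11 |  38 | ba
  12 |  31 | baaeegdba
  13 |   7 | bageadaggfbfafdacffaaffbbaaeegdba
  14 |  30 | bbaaeegdba
  15 |  17 | bfafdacffaaffbbaaeegdba
  16 |  23 | cffaaffbbaaeegdba
  17 |  21 | dacffaaffbbaaeegdba
  18 |  12 | daggfbfafdacffaaffbbaaeegdba
  19 |   3 | dahfbageadaggfbfafdacffaaffbbaaeegdba
  20 |  37 | dba
  21 |   2 | ddahfbageadaggfbfafdacffaaffbbaaeegdba
  22 |  10 | eadaggfbfafdacffaaffbbaaeegdba
  23 |  34 | eegdba
  24 |  35 | egdba
  25 |  25 | faaffbbaaeegdba
  26 |  18 | fafdacffaaffbbaaeegdba
  27 |   6 | fbageadaggfbfafdacffaaffbbaaeegdba
  28 |  29 | fbbaaeegdba
  29 |  16 | fbfafdacffaaffbbaaeegdba
  30 |  20 | fdacffaaffbbaaeegdba
  31 |  24 | ffaaffbbaaeegdba
  32 |  28 | ffbbaaeegdba
  33 |   0 | fhddahfbageadaggfbfafdacffaaffbbaaeegdba
  34 |  36 | gdba
  35 |   9 | geadaggfbfafdacffaaffbbaaeegdba
  36 |  15 | gfbfafdacffaaffbbaaeegdba
  37 |  14 | ggfbfafdacffaaffbbaaeegdba
  38 |   1 | hddahfbageadaggfbfafdacffaaffbbaaeegdba
  39 |   5 | hfbageadaggfbfafdacffaaffbbaaeegdba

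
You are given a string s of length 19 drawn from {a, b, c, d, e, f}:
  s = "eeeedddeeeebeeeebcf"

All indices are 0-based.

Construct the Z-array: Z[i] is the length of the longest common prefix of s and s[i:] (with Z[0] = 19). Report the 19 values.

[19, 3, 2, 1, 0, 0, 0, 4, 3, 2, 1, 0, 4, 3, 2, 1, 0, 0, 0]

Z[0]=19
i=1: fresh scan; Z[1]=3 grow→box=[1,4)
i=2: min(r-i=2, Z[1]=3)=2; Z[2]=2
i=3: min(r-i=1, Z[2]=2)=1; Z[3]=1
i=4: fresh scan; Z[4]=0
i=5: fresh scan; Z[5]=0
i=6: fresh scan; Z[6]=0
i=7: fresh scan; Z[7]=4 grow→box=[7,11)
i=8: min(r-i=3, Z[1]=3)=3; Z[8]=3
i=9: min(r-i=2, Z[2]=2)=2; Z[9]=2
i=10: min(r-i=1, Z[3]=1)=1; Z[10]=1
i=11: fresh scan; Z[11]=0
i=12: fresh scan; Z[12]=4 grow→box=[12,16)
i=13: min(r-i=3, Z[1]=3)=3; Z[13]=3
i=14: min(r-i=2, Z[2]=2)=2; Z[14]=2
i=15: min(r-i=1, Z[3]=1)=1; Z[15]=1
i=16: fresh scan; Z[16]=0
i=17: fresh scan; Z[17]=0
i=18: fresh scan; Z[18]=0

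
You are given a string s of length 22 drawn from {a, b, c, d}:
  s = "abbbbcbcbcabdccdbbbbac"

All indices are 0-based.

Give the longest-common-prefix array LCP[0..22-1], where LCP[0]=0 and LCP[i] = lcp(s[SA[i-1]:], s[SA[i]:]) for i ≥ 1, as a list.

sorted suffixes:
  #0 SA[0]=0  'abbbbcbcbcabdccdbbbbac'
  #1 SA[1]=10  'abdccdbbbbac'
  #2 SA[2]=20  'ac'
  #3 SA[3]=19  'bac'
  #4 SA[4]=18  'bbac'
  #5 SA[5]=17  'bbbac'
  #6 SA[6]=16  'bbbbac'
  #7 SA[7]=1  'bbbbcbcbcabdccdbbbbac'
  #8 SA[8]=2  'bbbcbcbcabdccdbbbbac'
  #9 SA[9]=3  'bbcbcbcabdccdbbbbac'
  #10 SA[10]=8  'bcabdccdbbbbac'
  #11 SA[11]=6  'bcbcabdccdbbbbac'
  #12 SA[12]=4  'bcbcbcabdccdbbbbac'
  #13 SA[13]=11  'bdccdbbbbac'
  #14 SA[14]=21  'c'
  #15 SA[15]=9  'cabdccdbbbbac'
  #16 SA[16]=7  'cbcabdccdbbbbac'
  #17 SA[17]=5  'cbcbcabdccdbbbbac'
  #18 SA[18]=13  'ccdbbbbac'
  #19 SA[19]=14  'cdbbbbac'
  #20 SA[20]=15  'dbbbbac'
  #21 SA[21]=12  'dccdbbbbac'

SA = [0, 10, 20, 19, 18, 17, 16, 1, 2, 3, 8, 6, 4, 11, 21, 9, 7, 5, 13, 14, 15, 12]
[i] adj suffixes → lcp
  [1] 0/10 → 2 ('ab')
  [2] 10/20 → 1 ('a')
  [3] 20/19 → 0 ('')
  [4] 19/18 → 1 ('b')
  [5] 18/17 → 2 ('bb')
  [6] 17/16 → 3 ('bbb')
  [7] 16/1 → 4 ('bbbb')
  [8] 1/2 → 3 ('bbb')
  [9] 2/3 → 2 ('bb')
  [10] 3/8 → 1 ('b')
  [11] 8/6 → 2 ('bc')
  [12] 6/4 → 4 ('bcbc')
  [13] 4/11 → 1 ('b')
  [14] 11/21 → 0 ('')
  [15] 21/9 → 1 ('c')
  [16] 9/7 → 1 ('c')
  [17] 7/5 → 3 ('cbc')
  [18] 5/13 → 1 ('c')
  [19] 13/14 → 1 ('c')
  [20] 14/15 → 0 ('')
  [21] 15/12 → 1 ('d')

[0, 2, 1, 0, 1, 2, 3, 4, 3, 2, 1, 2, 4, 1, 0, 1, 1, 3, 1, 1, 0, 1]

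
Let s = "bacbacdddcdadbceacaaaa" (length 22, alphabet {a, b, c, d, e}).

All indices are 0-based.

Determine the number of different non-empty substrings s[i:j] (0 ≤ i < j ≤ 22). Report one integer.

227

rank | idx | suffix
   0 |  21 | a
   1 |  20 | aa
   2 |  19 | aaa
   3 |  18 | aaaa
   4 |  16 | acaaaa
   5 |   1 | acbacdddcdadbceacaaaa
   6 |   4 | acdddcdadbceacaaaa
   7 |  11 | adbceacaaaa
   8 |   0 | bacbacdddcdadbceacaaaa
   9 |   3 | bacdddcdadbceacaaaa
  10 |  13 | bceacaaaa
  11 |  17 | caaaa
  12 |   2 | cbacdddcdadbceacaaaa
  13 |   9 | cdadbceacaaaa
  14 |   5 | cdddcdadbceacaaaa
  15 |  14 | ceacaaaa
  16 |  10 | dadbceacaaaa
  17 |  12 | dbceacaaaa
  18 |   8 | dcdadbceacaaaa
  19 |   7 | ddcdadbceacaaaa
  20 |   6 | dddcdadbceacaaaa
  21 |  15 | eacaaaa

SA = [21, 20, 19, 18, 16, 1, 4, 11, 0, 3, 13, 17, 2, 9, 5, 14, 10, 12, 8, 7, 6, 15]
rank  pair      lcp
   1  s[21:],s[20:]  1  'a'
   2  s[20:],s[19:]  2  'aa'
   3  s[19:],s[18:]  3  'aaa'
   4  s[18:],s[16:]  1  'a'
   5  s[16:],s[1:]  2  'ac'
   6  s[1:],s[4:]  2  'ac'
   7  s[4:],s[11:]  1  'a'
   8  s[11:],s[0:]  0  ''
   9  s[0:],s[3:]  3  'bac'
  10  s[3:],s[13:]  1  'b'
  11  s[13:],s[17:]  0  ''
  12  s[17:],s[2:]  1  'c'
  13  s[2:],s[9:]  1  'c'
  14  s[9:],s[5:]  2  'cd'
  15  s[5:],s[14:]  1  'c'
  16  s[14:],s[10:]  0  ''
  17  s[10:],s[12:]  1  'd'
  18  s[12:],s[8:]  1  'd'
  19  s[8:],s[7:]  1  'd'
  20  s[7:],s[6:]  2  'dd'
  21  s[6:],s[15:]  0  ''

n(n+1)/2 = 22·23/2 = 253
Σ LCP = 0 + 1 + 2 + 3 + 1 + 2 + 2 + 1 + 0 + 3 + 1 + 0 + 1 + 1 + 2 + 1 + 0 + 1 + 1 + 1 + 2 + 0 = 26
distinct = 253 − 26 = 227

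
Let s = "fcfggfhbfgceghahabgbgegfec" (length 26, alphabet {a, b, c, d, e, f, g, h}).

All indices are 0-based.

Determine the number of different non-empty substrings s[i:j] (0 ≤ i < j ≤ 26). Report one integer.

sorted suffixes:
  #0 SA[0]=16  'abgbgegfec'
  #1 SA[1]=14  'ahabgbgegfec'
  #2 SA[2]=7  'bfgceghahabgbgegfec'
  #3 SA[3]=17  'bgbgegfec'
  #4 SA[4]=19  'bgegfec'
  #5 SA[5]=25  'c'
  #6 SA[6]=10  'ceghahabgbgegfec'
  #7 SA[7]=1  'cfggfhbfgceghahabgbgegfec'
  #8 SA[8]=24  'ec'
  #9 SA[9]=21  'egfec'
  #10 SA[10]=11  'eghahabgbgegfec'
  #11 SA[11]=0  'fcfggfhbfgceghahabgbgegfec'
  #12 SA[12]=23  'fec'
  #13 SA[13]=8  'fgceghahabgbgegfec'
  #14 SA[14]=2  'fggfhbfgceghahabgbgegfec'
  #15 SA[15]=5  'fhbfgceghahabgbgegfec'
  #16 SA[16]=18  'gbgegfec'
  #17 SA[17]=9  'gceghahabgbgegfec'
  #18 SA[18]=20  'gegfec'
  #19 SA[19]=22  'gfec'
  #20 SA[20]=4  'gfhbfgceghahabgbgegfec'
  #21 SA[21]=3  'ggfhbfgceghahabgbgegfec'
  #22 SA[22]=12  'ghahabgbgegfec'
  #23 SA[23]=15  'habgbgegfec'
  #24 SA[24]=13  'hahabgbgegfec'
  #25 SA[25]=6  'hbfgceghahabgbgegfec'

SA = [16, 14, 7, 17, 19, 25, 10, 1, 24, 21, 11, 0, 23, 8, 2, 5, 18, 9, 20, 22, 4, 3, 12, 15, 13, 6]
i: (SA[i-1],SA[i]) lcp shared
  1: (16,14) 1 'a'
  2: (14,7) 0 ''
  3: (7,17) 1 'b'
  4: (17,19) 2 'bg'
  5: (19,25) 0 ''
  6: (25,10) 1 'c'
  7: (10,1) 1 'c'
  8: (1,24) 0 ''
  9: (24,21) 1 'e'
  10: (21,11) 2 'eg'
  11: (11,0) 0 ''
  12: (0,23) 1 'f'
  13: (23,8) 1 'f'
  14: (8,2) 2 'fg'
  15: (2,5) 1 'f'
  16: (5,18) 0 ''
  17: (18,9) 1 'g'
  18: (9,20) 1 'g'
  19: (20,22) 1 'g'
  20: (22,4) 2 'gf'
  21: (4,3) 1 'g'
  22: (3,12) 1 'g'
  23: (12,15) 0 ''
  24: (15,13) 2 'ha'
  25: (13,6) 1 'h'

n(n+1)/2 = 26·27/2 = 351
Σ LCP = 0 + 1 + 0 + 1 + 2 + 0 + 1 + 1 + 0 + 1 + 2 + 0 + 1 + 1 + 2 + 1 + 0 + 1 + 1 + 1 + 2 + 1 + 1 + 0 + 2 + 1 = 24
distinct = 351 − 24 = 327

327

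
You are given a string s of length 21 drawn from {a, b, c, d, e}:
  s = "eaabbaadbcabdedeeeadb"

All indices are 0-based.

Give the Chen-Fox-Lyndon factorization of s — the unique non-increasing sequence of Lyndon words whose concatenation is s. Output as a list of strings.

emit factor 1: 'e' (i=0, period=1)
emit factor 2: 'aabbaadbcabdedeeeadb' (i=1, period=20)

["e", "aabbaadbcabdedeeeadb"]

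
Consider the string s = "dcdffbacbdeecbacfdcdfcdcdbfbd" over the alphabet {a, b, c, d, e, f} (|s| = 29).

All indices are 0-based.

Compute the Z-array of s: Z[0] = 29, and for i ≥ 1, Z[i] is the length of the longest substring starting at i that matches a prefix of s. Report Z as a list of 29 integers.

Z[0]=29
i=1: fresh scan; Z[1]=0
i=2: fresh scan; Z[2]=1 extend→box=[2,3)
i=3: fresh scan; Z[3]=0
i=4: fresh scan; Z[4]=0
i=5: fresh scan; Z[5]=0
i=6: fresh scan; Z[6]=0
i=7: fresh scan; Z[7]=0
i=8: fresh scan; Z[8]=0
i=9: fresh scan; Z[9]=1 extend→box=[9,10)
i=10: fresh scan; Z[10]=0
i=11: fresh scan; Z[11]=0
i=12: fresh scan; Z[12]=0
i=13: fresh scan; Z[13]=0
i=14: fresh scan; Z[14]=0
i=15: fresh scan; Z[15]=0
i=16: fresh scan; Z[16]=0
i=17: fresh scan; Z[17]=4 extend→box=[17,21)
i=18: min(r-i=3, Z[1]=0)=0; Z[18]=0
i=19: min(r-i=2, Z[2]=1)=1; Z[19]=1
i=20: min(r-i=1, Z[3]=0)=0; Z[20]=0
i=21: fresh scan; Z[21]=0
i=22: fresh scan; Z[22]=3 extend→box=[22,25)
i=23: min(r-i=2, Z[1]=0)=0; Z[23]=0
i=24: min(r-i=1, Z[2]=1)=1; Z[24]=1
i=25: fresh scan; Z[25]=0
i=26: fresh scan; Z[26]=0
i=27: fresh scan; Z[27]=0
i=28: fresh scan; Z[28]=1 extend→box=[28,29)

[29, 0, 1, 0, 0, 0, 0, 0, 0, 1, 0, 0, 0, 0, 0, 0, 0, 4, 0, 1, 0, 0, 3, 0, 1, 0, 0, 0, 1]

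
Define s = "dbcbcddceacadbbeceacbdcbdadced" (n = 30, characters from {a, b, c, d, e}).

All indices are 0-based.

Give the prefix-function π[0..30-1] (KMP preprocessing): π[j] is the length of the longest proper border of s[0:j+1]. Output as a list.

π[0] = 0
j=1 s[j]='b': π[1]=0 (border '')
j=2 s[j]='c': π[2]=0 (border '')
j=3 s[j]='b': π[3]=0 (border '')
j=4 s[j]='c': π[4]=0 (border '')
j=5 s[j]='d': π[5]=1 (border 'd')
j=6 s[j]='d': k: 1→0; π[6]=1 (border 'd')
j=7 s[j]='c': k: 1→0; π[7]=0 (border '')
j=8 s[j]='e': π[8]=0 (border '')
j=9 s[j]='a': π[9]=0 (border '')
j=10 s[j]='c': π[10]=0 (border '')
j=11 s[j]='a': π[11]=0 (border '')
j=12 s[j]='d': π[12]=1 (border 'd')
j=13 s[j]='b': π[13]=2 (border 'db')
j=14 s[j]='b': k: 2→0; π[14]=0 (border '')
j=15 s[j]='e': π[15]=0 (border '')
j=16 s[j]='c': π[16]=0 (border '')
j=17 s[j]='e': π[17]=0 (border '')
j=18 s[j]='a': π[18]=0 (border '')
j=19 s[j]='c': π[19]=0 (border '')
j=20 s[j]='b': π[20]=0 (border '')
j=21 s[j]='d': π[21]=1 (border 'd')
j=22 s[j]='c': k: 1→0; π[22]=0 (border '')
j=23 s[j]='b': π[23]=0 (border '')
j=24 s[j]='d': π[24]=1 (border 'd')
j=25 s[j]='a': k: 1→0; π[25]=0 (border '')
j=26 s[j]='d': π[26]=1 (border 'd')
j=27 s[j]='c': k: 1→0; π[27]=0 (border '')
j=28 s[j]='e': π[28]=0 (border '')
j=29 s[j]='d': π[29]=1 (border 'd')

[0, 0, 0, 0, 0, 1, 1, 0, 0, 0, 0, 0, 1, 2, 0, 0, 0, 0, 0, 0, 0, 1, 0, 0, 1, 0, 1, 0, 0, 1]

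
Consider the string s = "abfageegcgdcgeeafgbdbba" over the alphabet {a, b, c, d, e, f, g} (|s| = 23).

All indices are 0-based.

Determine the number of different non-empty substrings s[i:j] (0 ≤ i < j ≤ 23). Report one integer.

sorted suffixes:
  #0 SA[0]=22  'a'
  #1 SA[1]=0  'abfageegcgdcgeeafgbdbba'
  #2 SA[2]=15  'afgbdbba'
  #3 SA[3]=3  'ageegcgdcgeeafgbdbba'
  #4 SA[4]=21  'ba'
  #5 SA[5]=20  'bba'
  #6 SA[6]=18  'bdbba'
  #7 SA[7]=1  'bfageegcgdcgeeafgbdbba'
  #8 SA[8]=8  'cgdcgeeafgbdbba'
  #9 SA[9]=11  'cgeeafgbdbba'
  #10 SA[10]=19  'dbba'
  #11 SA[11]=10  'dcgeeafgbdbba'
  #12 SA[12]=14  'eafgbdbba'
  #13 SA[13]=13  'eeafgbdbba'
  #14 SA[14]=5  'eegcgdcgeeafgbdbba'
  #15 SA[15]=6  'egcgdcgeeafgbdbba'
  #16 SA[16]=2  'fageegcgdcgeeafgbdbba'
  #17 SA[17]=16  'fgbdbba'
  #18 SA[18]=17  'gbdbba'
  #19 SA[19]=7  'gcgdcgeeafgbdbba'
  #20 SA[20]=9  'gdcgeeafgbdbba'
  #21 SA[21]=12  'geeafgbdbba'
  #22 SA[22]=4  'geegcgdcgeeafgbdbba'

SA = [22, 0, 15, 3, 21, 20, 18, 1, 8, 11, 19, 10, 14, 13, 5, 6, 2, 16, 17, 7, 9, 12, 4]
[i] adj suffixes → lcp
  [1] 22/0 → 1 ('a')
  [2] 0/15 → 1 ('a')
  [3] 15/3 → 1 ('a')
  [4] 3/21 → 0 ('')
  [5] 21/20 → 1 ('b')
  [6] 20/18 → 1 ('b')
  [7] 18/1 → 1 ('b')
  [8] 1/8 → 0 ('')
  [9] 8/11 → 2 ('cg')
  [10] 11/19 → 0 ('')
  [11] 19/10 → 1 ('d')
  [12] 10/14 → 0 ('')
  [13] 14/13 → 1 ('e')
  [14] 13/5 → 2 ('ee')
  [15] 5/6 → 1 ('e')
  [16] 6/2 → 0 ('')
  [17] 2/16 → 1 ('f')
  [18] 16/17 → 0 ('')
  [19] 17/7 → 1 ('g')
  [20] 7/9 → 1 ('g')
  [21] 9/12 → 1 ('g')
  [22] 12/4 → 3 ('gee')

n(n+1)/2 = 23·24/2 = 276
Σ LCP = 0 + 1 + 1 + 1 + 0 + 1 + 1 + 1 + 0 + 2 + 0 + 1 + 0 + 1 + 2 + 1 + 0 + 1 + 0 + 1 + 1 + 1 + 3 = 20
distinct = 276 − 20 = 256

256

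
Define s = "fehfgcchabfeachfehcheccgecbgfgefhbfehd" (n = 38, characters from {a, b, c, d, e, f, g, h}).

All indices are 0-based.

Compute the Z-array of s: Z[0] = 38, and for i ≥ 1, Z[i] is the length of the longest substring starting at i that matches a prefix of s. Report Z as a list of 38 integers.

[38, 0, 0, 1, 0, 0, 0, 0, 0, 0, 2, 0, 0, 0, 0, 3, 0, 0, 0, 0, 0, 0, 0, 0, 0, 0, 0, 0, 1, 0, 0, 1, 0, 0, 3, 0, 0, 0]

Z[0]=38
i=1: outside box; Z[1]=0
i=2: outside box; Z[2]=0
i=3: outside box; Z[3]=1 extend→box=[3,4)
i=4: outside box; Z[4]=0
i=5: outside box; Z[5]=0
i=6: outside box; Z[6]=0
i=7: outside box; Z[7]=0
i=8: outside box; Z[8]=0
i=9: outside box; Z[9]=0
i=10: outside box; Z[10]=2 extend→box=[10,12)
i=11: min(r-i=1, Z[1]=0)=0; Z[11]=0
i=12: outside box; Z[12]=0
i=13: outside box; Z[13]=0
i=14: outside box; Z[14]=0
i=15: outside box; Z[15]=3 extend→box=[15,18)
i=16: min(r-i=2, Z[1]=0)=0; Z[16]=0
i=17: min(r-i=1, Z[2]=0)=0; Z[17]=0
i=18: outside box; Z[18]=0
i=19: outside box; Z[19]=0
i=20: outside box; Z[20]=0
i=21: outside box; Z[21]=0
i=22: outside box; Z[22]=0
i=23: outside box; Z[23]=0
i=24: outside box; Z[24]=0
i=25: outside box; Z[25]=0
i=26: outside box; Z[26]=0
i=27: outside box; Z[27]=0
i=28: outside box; Z[28]=1 extend→box=[28,29)
i=29: outside box; Z[29]=0
i=30: outside box; Z[30]=0
i=31: outside box; Z[31]=1 extend→box=[31,32)
i=32: outside box; Z[32]=0
i=33: outside box; Z[33]=0
i=34: outside box; Z[34]=3 extend→box=[34,37)
i=35: min(r-i=2, Z[1]=0)=0; Z[35]=0
i=36: min(r-i=1, Z[2]=0)=0; Z[36]=0
i=37: outside box; Z[37]=0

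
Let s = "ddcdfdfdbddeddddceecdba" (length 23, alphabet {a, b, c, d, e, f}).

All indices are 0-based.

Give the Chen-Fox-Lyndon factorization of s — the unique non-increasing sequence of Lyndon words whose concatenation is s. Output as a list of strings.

emit factor 1: 'd' (i=0, period=1)
emit factor 2: 'd' (i=1, period=1)
emit factor 3: 'cdfdfd' (i=2, period=6)
emit factor 4: 'bddeddddceecd' (i=8, period=13)
emit factor 5: 'b' (i=21, period=1)
emit factor 6: 'a' (i=22, period=1)

["d", "d", "cdfdfd", "bddeddddceecd", "b", "a"]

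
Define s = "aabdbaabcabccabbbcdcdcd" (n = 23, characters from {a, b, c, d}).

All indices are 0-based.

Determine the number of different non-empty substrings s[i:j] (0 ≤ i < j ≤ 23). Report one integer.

240

rank | idx | suffix
   0 |   5 | aabcabccabbbcdcdcd
   1 |   0 | aabdbaabcabccabbbcdcdcd
   2 |  13 | abbbcdcdcd
   3 |   6 | abcabccabbbcdcdcd
   4 |   9 | abccabbbcdcdcd
   5 |   1 | abdbaabcabccabbbcdcdcd
   6 |   4 | baabcabccabbbcdcdcd
   7 |  14 | bbbcdcdcd
   8 |  15 | bbcdcdcd
   9 |   7 | bcabccabbbcdcdcd
  10 |  10 | bccabbbcdcdcd
  11 |  16 | bcdcdcd
  12 |   2 | bdbaabcabccabbbcdcdcd
  13 |  12 | cabbbcdcdcd
  14 |   8 | cabccabbbcdcdcd
  15 |  11 | ccabbbcdcdcd
  16 |  21 | cd
  17 |  19 | cdcd
  18 |  17 | cdcdcd
  19 |  22 | d
  20 |   3 | dbaabcabccabbbcdcdcd
  21 |  20 | dcd
  22 |  18 | dcdcd

SA = [5, 0, 13, 6, 9, 1, 4, 14, 15, 7, 10, 16, 2, 12, 8, 11, 21, 19, 17, 22, 3, 20, 18]
i: (SA[i-1],SA[i]) lcp shared
  1: (5,0) 3 'aab'
  2: (0,13) 1 'a'
  3: (13,6) 2 'ab'
  4: (6,9) 3 'abc'
  5: (9,1) 2 'ab'
  6: (1,4) 0 ''
  7: (4,14) 1 'b'
  8: (14,15) 2 'bb'
  9: (15,7) 1 'b'
  10: (7,10) 2 'bc'
  11: (10,16) 2 'bc'
  12: (16,2) 1 'b'
  13: (2,12) 0 ''
  14: (12,8) 3 'cab'
  15: (8,11) 1 'c'
  16: (11,21) 1 'c'
  17: (21,19) 2 'cd'
  18: (19,17) 4 'cdcd'
  19: (17,22) 0 ''
  20: (22,3) 1 'd'
  21: (3,20) 1 'd'
  22: (20,18) 3 'dcd'

n(n+1)/2 = 23·24/2 = 276
Σ LCP = 0 + 3 + 1 + 2 + 3 + 2 + 0 + 1 + 2 + 1 + 2 + 2 + 1 + 0 + 3 + 1 + 1 + 2 + 4 + 0 + 1 + 1 + 3 = 36
distinct = 276 − 36 = 240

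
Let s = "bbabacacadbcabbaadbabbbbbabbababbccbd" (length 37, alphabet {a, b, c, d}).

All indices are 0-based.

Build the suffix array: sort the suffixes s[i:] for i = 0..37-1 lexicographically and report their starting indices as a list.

sorted suffixes:
  #0 SA[0]=15  'aadbabbbbbabbababbccbd'
  #1 SA[1]=28  'ababbccbd'
  #2 SA[2]=2  'abacacadbcabbaadbabbbbbabbababbccbd'
  #3 SA[3]=12  'abbaadbabbbbbabbababbccbd'
  #4 SA[4]=25  'abbababbccbd'
  #5 SA[5]=19  'abbbbbabbababbccbd'
  #6 SA[6]=30  'abbccbd'
  #7 SA[7]=4  'acacadbcabbaadbabbbbbabbababbccbd'
  #8 SA[8]=6  'acadbcabbaadbabbbbbabbababbccbd'
  #9 SA[9]=16  'adbabbbbbabbababbccbd'
  #10 SA[10]=8  'adbcabbaadbabbbbbabbababbccbd'
  #11 SA[11]=14  'baadbabbbbbabbababbccbd'
  #12 SA[12]=27  'bababbccbd'
  #13 SA[13]=1  'babacacadbcabbaadbabbbbbabbababbccbd'
  #14 SA[14]=24  'babbababbccbd'
  #15 SA[15]=18  'babbbbbabbababbccbd'
  #16 SA[16]=29  'babbccbd'
  #17 SA[17]=3  'bacacadbcabbaadbabbbbbabbababbccbd'
  #18 SA[18]=13  'bbaadbabbbbbabbababbccbd'
  #19 SA[19]=26  'bbababbccbd'
  #20 SA[20]=0  'bbabacacadbcabbaadbabbbbbabbababbccbd'
  #21 SA[21]=23  'bbabbababbccbd'
  #22 SA[22]=22  'bbbabbababbccbd'
  #23 SA[23]=21  'bbbbabbababbccbd'
  #24 SA[24]=20  'bbbbbabbababbccbd'
  #25 SA[25]=31  'bbccbd'
  #26 SA[26]=10  'bcabbaadbabbbbbabbababbccbd'
  #27 SA[27]=32  'bccbd'
  #28 SA[28]=35  'bd'
  #29 SA[29]=11  'cabbaadbabbbbbabbababbccbd'
  #30 SA[30]=5  'cacadbcabbaadbabbbbbabbababbccbd'
  #31 SA[31]=7  'cadbcabbaadbabbbbbabbababbccbd'
  #32 SA[32]=34  'cbd'
  #33 SA[33]=33  'ccbd'
  #34 SA[34]=36  'd'
  #35 SA[35]=17  'dbabbbbbabbababbccbd'
  #36 SA[36]=9  'dbcabbaadbabbbbbabbababbccbd'

[15, 28, 2, 12, 25, 19, 30, 4, 6, 16, 8, 14, 27, 1, 24, 18, 29, 3, 13, 26, 0, 23, 22, 21, 20, 31, 10, 32, 35, 11, 5, 7, 34, 33, 36, 17, 9]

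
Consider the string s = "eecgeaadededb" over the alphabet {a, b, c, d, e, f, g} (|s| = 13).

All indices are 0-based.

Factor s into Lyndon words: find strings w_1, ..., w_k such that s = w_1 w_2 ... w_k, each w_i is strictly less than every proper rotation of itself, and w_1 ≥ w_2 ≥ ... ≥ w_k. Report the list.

["e", "e", "cge", "aadededb"]

emit factor 1: 'e' (i=0, period=1)
emit factor 2: 'e' (i=1, period=1)
emit factor 3: 'cge' (i=2, period=3)
emit factor 4: 'aadededb' (i=5, period=8)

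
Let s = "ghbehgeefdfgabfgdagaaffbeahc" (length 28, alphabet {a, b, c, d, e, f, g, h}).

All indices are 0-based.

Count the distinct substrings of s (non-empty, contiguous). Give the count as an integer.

383

rank | idx | suffix
   0 |  19 | aaffbeahc
   1 |  12 | abfgdagaaffbeahc
   2 |  20 | affbeahc
   3 |  17 | agaaffbeahc
   4 |  25 | ahc
   5 |  23 | beahc
   6 |   2 | behgeefdfgabfgdagaaffbeahc
   7 |  13 | bfgdagaaffbeahc
   8 |  27 | c
   9 |  16 | dagaaffbeahc
  10 |   9 | dfgabfgdagaaffbeahc
  11 |  24 | eahc
  12 |   6 | eefdfgabfgdagaaffbeahc
  13 |   7 | efdfgabfgdagaaffbeahc
  14 |   3 | ehgeefdfgabfgdagaaffbeahc
  15 |  22 | fbeahc
  16 |   8 | fdfgabfgdagaaffbeahc
  17 |  21 | ffbeahc
  18 |  10 | fgabfgdagaaffbeahc
  19 |  14 | fgdagaaffbeahc
  20 |  18 | gaaffbeahc
  21 |  11 | gabfgdagaaffbeahc
  22 |  15 | gdagaaffbeahc
  23 |   5 | geefdfgabfgdagaaffbeahc
  24 |   0 | ghbehgeefdfgabfgdagaaffbeahc
  25 |   1 | hbehgeefdfgabfgdagaaffbeahc
  26 |  26 | hc
  27 |   4 | hgeefdfgabfgdagaaffbeahc

SA = [19, 12, 20, 17, 25, 23, 2, 13, 27, 16, 9, 24, 6, 7, 3, 22, 8, 21, 10, 14, 18, 11, 15, 5, 0, 1, 26, 4]
rank  pair      lcp
   1  s[19:],s[12:]  1  'a'
   2  s[12:],s[20:]  1  'a'
   3  s[20:],s[17:]  1  'a'
   4  s[17:],s[25:]  1  'a'
   5  s[25:],s[23:]  0  ''
   6  s[23:],s[2:]  2  'be'
   7  s[2:],s[13:]  1  'b'
   8  s[13:],s[27:]  0  ''
   9  s[27:],s[16:]  0  ''
  10  s[16:],s[9:]  1  'd'
  11  s[9:],s[24:]  0  ''
  12  s[24:],s[6:]  1  'e'
  13  s[6:],s[7:]  1  'e'
  14  s[7:],s[3:]  1  'e'
  15  s[3:],s[22:]  0  ''
  16  s[22:],s[8:]  1  'f'
  17  s[8:],s[21:]  1  'f'
  18  s[21:],s[10:]  1  'f'
  19  s[10:],s[14:]  2  'fg'
  20  s[14:],s[18:]  0  ''
  21  s[18:],s[11:]  2  'ga'
  22  s[11:],s[15:]  1  'g'
  23  s[15:],s[5:]  1  'g'
  24  s[5:],s[0:]  1  'g'
  25  s[0:],s[1:]  0  ''
  26  s[1:],s[26:]  1  'h'
  27  s[26:],s[4:]  1  'h'

n(n+1)/2 = 28·29/2 = 406
Σ LCP = 0 + 1 + 1 + 1 + 1 + 0 + 2 + 1 + 0 + 0 + 1 + 0 + 1 + 1 + 1 + 0 + 1 + 1 + 1 + 2 + 0 + 2 + 1 + 1 + 1 + 0 + 1 + 1 = 23
distinct = 406 − 23 = 383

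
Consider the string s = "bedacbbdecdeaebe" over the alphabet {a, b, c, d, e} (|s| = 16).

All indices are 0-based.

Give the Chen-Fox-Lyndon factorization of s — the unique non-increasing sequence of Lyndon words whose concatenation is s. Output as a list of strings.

["bed", "acbbdecdeaebe"]

emit factor 1: 'bed' (i=0, period=3)
emit factor 2: 'acbbdecdeaebe' (i=3, period=13)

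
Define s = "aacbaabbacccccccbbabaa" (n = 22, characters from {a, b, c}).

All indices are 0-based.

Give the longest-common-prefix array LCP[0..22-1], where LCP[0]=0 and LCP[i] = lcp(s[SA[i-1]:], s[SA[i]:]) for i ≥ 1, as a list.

rank→(start, suffix):
  0 → (21, 'a')
  1 → (20, 'aa')
  2 → (4, 'aabbacccccccbbabaa')
  3 → (0, 'aacbaabbacccccccbbabaa')
  4 → (18, 'abaa')
  5 → (5, 'abbacccccccbbabaa')
  6 → (1, 'acbaabbacccccccbbabaa')
  7 → (8, 'acccccccbbabaa')
  8 → (19, 'baa')
  9 → (3, 'baabbacccccccbbabaa')
  10 → (17, 'babaa')
  11 → (7, 'bacccccccbbabaa')
  12 → (16, 'bbabaa')
  13 → (6, 'bbacccccccbbabaa')
  14 → (2, 'cbaabbacccccccbbabaa')
  15 → (15, 'cbbabaa')
  16 → (14, 'ccbbabaa')
  17 → (13, 'cccbbabaa')
  18 → (12, 'ccccbbabaa')
  19 → (11, 'cccccbbabaa')
  20 → (10, 'ccccccbbabaa')
  21 → (9, 'cccccccbbabaa')

SA = [21, 20, 4, 0, 18, 5, 1, 8, 19, 3, 17, 7, 16, 6, 2, 15, 14, 13, 12, 11, 10, 9]
rank  pair      lcp
   1  s[21:],s[20:]  1  'a'
   2  s[20:],s[4:]  2  'aa'
   3  s[4:],s[0:]  2  'aa'
   4  s[0:],s[18:]  1  'a'
   5  s[18:],s[5:]  2  'ab'
   6  s[5:],s[1:]  1  'a'
   7  s[1:],s[8:]  2  'ac'
   8  s[8:],s[19:]  0  ''
   9  s[19:],s[3:]  3  'baa'
  10  s[3:],s[17:]  2  'ba'
  11  s[17:],s[7:]  2  'ba'
  12  s[7:],s[16:]  1  'b'
  13  s[16:],s[6:]  3  'bba'
  14  s[6:],s[2:]  0  ''
  15  s[2:],s[15:]  2  'cb'
  16  s[15:],s[14:]  1  'c'
  17  s[14:],s[13:]  2  'cc'
  18  s[13:],s[12:]  3  'ccc'
  19  s[12:],s[11:]  4  'cccc'
  20  s[11:],s[10:]  5  'ccccc'
  21  s[10:],s[9:]  6  'cccccc'

[0, 1, 2, 2, 1, 2, 1, 2, 0, 3, 2, 2, 1, 3, 0, 2, 1, 2, 3, 4, 5, 6]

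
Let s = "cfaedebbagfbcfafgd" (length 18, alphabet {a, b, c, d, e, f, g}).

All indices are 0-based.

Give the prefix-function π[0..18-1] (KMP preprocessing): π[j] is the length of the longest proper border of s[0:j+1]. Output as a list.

π[0] = 0
j=1 s[j]='f': π[1]=0 (border '')
j=2 s[j]='a': π[2]=0 (border '')
j=3 s[j]='e': π[3]=0 (border '')
j=4 s[j]='d': π[4]=0 (border '')
j=5 s[j]='e': π[5]=0 (border '')
j=6 s[j]='b': π[6]=0 (border '')
j=7 s[j]='b': π[7]=0 (border '')
j=8 s[j]='a': π[8]=0 (border '')
j=9 s[j]='g': π[9]=0 (border '')
j=10 s[j]='f': π[10]=0 (border '')
j=11 s[j]='b': π[11]=0 (border '')
j=12 s[j]='c': π[12]=1 (border 'c')
j=13 s[j]='f': π[13]=2 (border 'cf')
j=14 s[j]='a': π[14]=3 (border 'cfa')
j=15 s[j]='f': k: 3→0; π[15]=0 (border '')
j=16 s[j]='g': π[16]=0 (border '')
j=17 s[j]='d': π[17]=0 (border '')

[0, 0, 0, 0, 0, 0, 0, 0, 0, 0, 0, 0, 1, 2, 3, 0, 0, 0]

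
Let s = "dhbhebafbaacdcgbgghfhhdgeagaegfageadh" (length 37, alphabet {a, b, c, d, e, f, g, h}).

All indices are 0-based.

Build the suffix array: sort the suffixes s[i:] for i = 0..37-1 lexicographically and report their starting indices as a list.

rank | idx | suffix
   0 |   9 | aacdcgbgghfhhdgeagaegfageadh
   1 |  10 | acdcgbgghfhhdgeagaegfageadh
   2 |  34 | adh
   3 |  27 | aegfageadh
   4 |   6 | afbaacdcgbgghfhhdgeagaegfageadh
   5 |  25 | agaegfageadh
   6 |  31 | ageadh
   7 |   8 | baacdcgbgghfhhdgeagaegfageadh
   8 |   5 | bafbaacdcgbgghfhhdgeagaegfageadh
   9 |  15 | bgghfhhdgeagaegfageadh
  10 |   2 | bhebafbaacdcgbgghfhhdgeagaegfageadh
  11 |  11 | cdcgbgghfhhdgeagaegfageadh
  12 |  13 | cgbgghfhhdgeagaegfageadh
  13 |  12 | dcgbgghfhhdgeagaegfageadh
  14 |  22 | dgeagaegfageadh
  15 |  35 | dh
  16 |   0 | dhbhebafbaacdcgbgghfhhdgeagaegfageadh
  17 |  33 | eadh
  18 |  24 | eagaegfageadh
  19 |   4 | ebafbaacdcgbgghfhhdgeagaegfageadh
  20 |  28 | egfageadh
  21 |  30 | fageadh
  22 |   7 | fbaacdcgbgghfhhdgeagaegfageadh
  23 |  19 | fhhdgeagaegfageadh
  24 |  26 | gaegfageadh
  25 |  14 | gbgghfhhdgeagaegfageadh
  26 |  32 | geadh
  27 |  23 | geagaegfageadh
  28 |  29 | gfageadh
  29 |  16 | gghfhhdgeagaegfageadh
  30 |  17 | ghfhhdgeagaegfageadh
  31 |  36 | h
  32 |   1 | hbhebafbaacdcgbgghfhhdgeagaegfageadh
  33 |  21 | hdgeagaegfageadh
  34 |   3 | hebafbaacdcgbgghfhhdgeagaegfageadh
  35 |  18 | hfhhdgeagaegfageadh
  36 |  20 | hhdgeagaegfageadh

[9, 10, 34, 27, 6, 25, 31, 8, 5, 15, 2, 11, 13, 12, 22, 35, 0, 33, 24, 4, 28, 30, 7, 19, 26, 14, 32, 23, 29, 16, 17, 36, 1, 21, 3, 18, 20]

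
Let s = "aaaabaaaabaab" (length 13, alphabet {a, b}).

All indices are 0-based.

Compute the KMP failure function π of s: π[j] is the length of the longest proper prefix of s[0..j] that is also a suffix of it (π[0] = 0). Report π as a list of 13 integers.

[0, 1, 2, 3, 0, 1, 2, 3, 4, 5, 6, 7, 0]

π[0] = 0
j=1 s[j]='a': π[1]=1 (border 'a')
j=2 s[j]='a': π[2]=2 (border 'aa')
j=3 s[j]='a': π[3]=3 (border 'aaa')
j=4 s[j]='b': k: 3→2→1→0; π[4]=0 (border '')
j=5 s[j]='a': π[5]=1 (border 'a')
j=6 s[j]='a': π[6]=2 (border 'aa')
j=7 s[j]='a': π[7]=3 (border 'aaa')
j=8 s[j]='a': π[8]=4 (border 'aaaa')
j=9 s[j]='b': π[9]=5 (border 'aaaab')
j=10 s[j]='a': π[10]=6 (border 'aaaaba')
j=11 s[j]='a': π[11]=7 (border 'aaaabaa')
j=12 s[j]='b': k: 7→2→1→0; π[12]=0 (border '')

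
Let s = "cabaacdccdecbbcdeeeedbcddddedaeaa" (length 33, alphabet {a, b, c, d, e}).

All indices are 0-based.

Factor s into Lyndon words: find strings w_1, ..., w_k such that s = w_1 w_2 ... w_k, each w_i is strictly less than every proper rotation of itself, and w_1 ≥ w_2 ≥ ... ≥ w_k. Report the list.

["c", "ab", "aacdccdecbbcdeeeedbcddddedae", "a", "a"]

emit factor 1: 'c' (i=0, period=1)
emit factor 2: 'ab' (i=1, period=2)
emit factor 3: 'aacdccdecbbcdeeeedbcddddedae' (i=3, period=28)
emit factor 4: 'a' (i=31, period=1)
emit factor 5: 'a' (i=32, period=1)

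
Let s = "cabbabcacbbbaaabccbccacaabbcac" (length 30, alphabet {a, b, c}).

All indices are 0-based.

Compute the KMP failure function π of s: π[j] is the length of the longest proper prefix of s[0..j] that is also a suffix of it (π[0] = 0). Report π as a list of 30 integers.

[0, 0, 0, 0, 0, 0, 1, 2, 1, 0, 0, 0, 0, 0, 0, 0, 1, 1, 0, 1, 1, 2, 1, 2, 0, 0, 0, 1, 2, 1]

π[0] = 0
j=1 s[j]='a': π[1]=0 (border '')
j=2 s[j]='b': π[2]=0 (border '')
j=3 s[j]='b': π[3]=0 (border '')
j=4 s[j]='a': π[4]=0 (border '')
j=5 s[j]='b': π[5]=0 (border '')
j=6 s[j]='c': π[6]=1 (border 'c')
j=7 s[j]='a': π[7]=2 (border 'ca')
j=8 s[j]='c': k: 2→0; π[8]=1 (border 'c')
j=9 s[j]='b': k: 1→0; π[9]=0 (border '')
j=10 s[j]='b': π[10]=0 (border '')
j=11 s[j]='b': π[11]=0 (border '')
j=12 s[j]='a': π[12]=0 (border '')
j=13 s[j]='a': π[13]=0 (border '')
j=14 s[j]='a': π[14]=0 (border '')
j=15 s[j]='b': π[15]=0 (border '')
j=16 s[j]='c': π[16]=1 (border 'c')
j=17 s[j]='c': k: 1→0; π[17]=1 (border 'c')
j=18 s[j]='b': k: 1→0; π[18]=0 (border '')
j=19 s[j]='c': π[19]=1 (border 'c')
j=20 s[j]='c': k: 1→0; π[20]=1 (border 'c')
j=21 s[j]='a': π[21]=2 (border 'ca')
j=22 s[j]='c': k: 2→0; π[22]=1 (border 'c')
j=23 s[j]='a': π[23]=2 (border 'ca')
j=24 s[j]='a': k: 2→0; π[24]=0 (border '')
j=25 s[j]='b': π[25]=0 (border '')
j=26 s[j]='b': π[26]=0 (border '')
j=27 s[j]='c': π[27]=1 (border 'c')
j=28 s[j]='a': π[28]=2 (border 'ca')
j=29 s[j]='c': k: 2→0; π[29]=1 (border 'c')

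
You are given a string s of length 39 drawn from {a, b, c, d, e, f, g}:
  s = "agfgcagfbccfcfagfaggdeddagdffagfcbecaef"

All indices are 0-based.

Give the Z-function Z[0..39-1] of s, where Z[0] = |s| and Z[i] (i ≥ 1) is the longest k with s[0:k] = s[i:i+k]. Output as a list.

Z[0]=39
i=1: fresh scan; Z[1]=0
i=2: fresh scan; Z[2]=0
i=3: fresh scan; Z[3]=0
i=4: fresh scan; Z[4]=0
i=5: fresh scan; Z[5]=3 grow→box=[5,8)
i=6: min(r-i=2, Z[1]=0)=0; Z[6]=0
i=7: min(r-i=1, Z[2]=0)=0; Z[7]=0
i=8: fresh scan; Z[8]=0
i=9: fresh scan; Z[9]=0
i=10: fresh scan; Z[10]=0
i=11: fresh scan; Z[11]=0
i=12: fresh scan; Z[12]=0
i=13: fresh scan; Z[13]=0
i=14: fresh scan; Z[14]=3 grow→box=[14,17)
i=15: min(r-i=2, Z[1]=0)=0; Z[15]=0
i=16: min(r-i=1, Z[2]=0)=0; Z[16]=0
i=17: fresh scan; Z[17]=2 grow→box=[17,19)
i=18: min(r-i=1, Z[1]=0)=0; Z[18]=0
i=19: fresh scan; Z[19]=0
i=20: fresh scan; Z[20]=0
i=21: fresh scan; Z[21]=0
i=22: fresh scan; Z[22]=0
i=23: fresh scan; Z[23]=0
i=24: fresh scan; Z[24]=2 grow→box=[24,26)
i=25: min(r-i=1, Z[1]=0)=0; Z[25]=0
i=26: fresh scan; Z[26]=0
i=27: fresh scan; Z[27]=0
i=28: fresh scan; Z[28]=0
i=29: fresh scan; Z[29]=3 grow→box=[29,32)
i=30: min(r-i=2, Z[1]=0)=0; Z[30]=0
i=31: min(r-i=1, Z[2]=0)=0; Z[31]=0
i=32: fresh scan; Z[32]=0
i=33: fresh scan; Z[33]=0
i=34: fresh scan; Z[34]=0
i=35: fresh scan; Z[35]=0
i=36: fresh scan; Z[36]=1 grow→box=[36,37)
i=37: fresh scan; Z[37]=0
i=38: fresh scan; Z[38]=0

[39, 0, 0, 0, 0, 3, 0, 0, 0, 0, 0, 0, 0, 0, 3, 0, 0, 2, 0, 0, 0, 0, 0, 0, 2, 0, 0, 0, 0, 3, 0, 0, 0, 0, 0, 0, 1, 0, 0]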